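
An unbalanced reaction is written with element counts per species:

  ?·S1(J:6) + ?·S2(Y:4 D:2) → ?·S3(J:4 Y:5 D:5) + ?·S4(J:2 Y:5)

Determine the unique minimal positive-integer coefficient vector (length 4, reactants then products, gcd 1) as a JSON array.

J: 2·6+5·0 = 12 | 2·4+2·2 = 12
Y: 2·0+5·4 = 20 | 2·5+2·5 = 20
D: 2·0+5·2 = 10 | 2·5+2·0 = 10
gcd(2,5,2,2) = 1

Coefficients: [2, 5, 2, 2]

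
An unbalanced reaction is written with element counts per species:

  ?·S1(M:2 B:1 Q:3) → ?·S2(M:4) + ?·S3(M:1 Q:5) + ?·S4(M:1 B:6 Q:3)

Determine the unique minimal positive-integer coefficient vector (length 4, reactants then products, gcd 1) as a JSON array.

M: 6·2 = 12 | 2·4+3·1+1·1 = 12
B: 6·1 = 6 | 2·0+3·0+1·6 = 6
Q: 6·3 = 18 | 2·0+3·5+1·3 = 18
gcd(6,2,3,1) = 1

Coefficients: [6, 2, 3, 1]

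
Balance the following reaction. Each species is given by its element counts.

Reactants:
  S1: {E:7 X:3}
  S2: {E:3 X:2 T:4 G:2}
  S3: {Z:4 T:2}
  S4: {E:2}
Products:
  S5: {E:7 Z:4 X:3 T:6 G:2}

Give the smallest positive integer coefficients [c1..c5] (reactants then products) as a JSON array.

Coefficients: [2, 6, 6, 5, 6]

E: 2·7+6·3+6·0+5·2 = 42 | 6·7 = 42
Z: 2·0+6·0+6·4+5·0 = 24 | 6·4 = 24
X: 2·3+6·2+6·0+5·0 = 18 | 6·3 = 18
T: 2·0+6·4+6·2+5·0 = 36 | 6·6 = 36
G: 2·0+6·2+6·0+5·0 = 12 | 6·2 = 12
gcd(2,6,6,5,6) = 1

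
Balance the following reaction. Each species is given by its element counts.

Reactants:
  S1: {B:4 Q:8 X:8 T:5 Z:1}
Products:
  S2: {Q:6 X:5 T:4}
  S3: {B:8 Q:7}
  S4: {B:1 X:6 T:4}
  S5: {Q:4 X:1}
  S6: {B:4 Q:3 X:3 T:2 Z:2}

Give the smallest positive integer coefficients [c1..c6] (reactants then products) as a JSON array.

Coefficients: [6, 2, 1, 4, 5, 3]

B: 6·4 = 24 | 2·0+1·8+4·1+5·0+3·4 = 24
Q: 6·8 = 48 | 2·6+1·7+4·0+5·4+3·3 = 48
X: 6·8 = 48 | 2·5+1·0+4·6+5·1+3·3 = 48
T: 6·5 = 30 | 2·4+1·0+4·4+5·0+3·2 = 30
Z: 6·1 = 6 | 2·0+1·0+4·0+5·0+3·2 = 6
gcd(6,2,1,4,5,3) = 1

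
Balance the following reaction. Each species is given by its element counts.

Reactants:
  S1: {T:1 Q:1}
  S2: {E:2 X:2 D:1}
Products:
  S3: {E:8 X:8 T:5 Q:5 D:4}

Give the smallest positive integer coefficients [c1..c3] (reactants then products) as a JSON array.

Coefficients: [5, 4, 1]

E: 5·0+4·2 = 8 | 1·8 = 8
X: 5·0+4·2 = 8 | 1·8 = 8
T: 5·1+4·0 = 5 | 1·5 = 5
Q: 5·1+4·0 = 5 | 1·5 = 5
D: 5·0+4·1 = 4 | 1·4 = 4
gcd(5,4,1) = 1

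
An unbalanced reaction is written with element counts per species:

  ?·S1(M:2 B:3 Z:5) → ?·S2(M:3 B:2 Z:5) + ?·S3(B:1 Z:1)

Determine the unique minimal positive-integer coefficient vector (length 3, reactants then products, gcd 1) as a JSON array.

M: 3·2 = 6 | 2·3+5·0 = 6
B: 3·3 = 9 | 2·2+5·1 = 9
Z: 3·5 = 15 | 2·5+5·1 = 15
gcd(3,2,5) = 1

Coefficients: [3, 2, 5]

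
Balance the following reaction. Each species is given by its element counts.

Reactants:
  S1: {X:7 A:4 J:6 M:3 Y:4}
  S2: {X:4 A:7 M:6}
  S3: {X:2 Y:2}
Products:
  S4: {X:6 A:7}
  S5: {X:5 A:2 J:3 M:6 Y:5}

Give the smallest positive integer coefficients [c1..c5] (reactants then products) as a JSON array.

X: 2·7+3·4+6·2 = 38 | 3·6+4·5 = 38
A: 2·4+3·7+6·0 = 29 | 3·7+4·2 = 29
J: 2·6+3·0+6·0 = 12 | 3·0+4·3 = 12
M: 2·3+3·6+6·0 = 24 | 3·0+4·6 = 24
Y: 2·4+3·0+6·2 = 20 | 3·0+4·5 = 20
gcd(2,3,6,3,4) = 1

Coefficients: [2, 3, 6, 3, 4]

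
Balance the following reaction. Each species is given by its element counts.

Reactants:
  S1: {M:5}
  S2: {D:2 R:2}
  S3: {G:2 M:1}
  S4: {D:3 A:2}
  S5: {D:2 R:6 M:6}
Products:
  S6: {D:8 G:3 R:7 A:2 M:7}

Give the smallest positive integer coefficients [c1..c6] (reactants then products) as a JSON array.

Coefficients: [1, 4, 3, 2, 1, 2]

D: 1·0+4·2+3·0+2·3+1·2 = 16 | 2·8 = 16
G: 1·0+4·0+3·2+2·0+1·0 = 6 | 2·3 = 6
R: 1·0+4·2+3·0+2·0+1·6 = 14 | 2·7 = 14
A: 1·0+4·0+3·0+2·2+1·0 = 4 | 2·2 = 4
M: 1·5+4·0+3·1+2·0+1·6 = 14 | 2·7 = 14
gcd(1,4,3,2,1,2) = 1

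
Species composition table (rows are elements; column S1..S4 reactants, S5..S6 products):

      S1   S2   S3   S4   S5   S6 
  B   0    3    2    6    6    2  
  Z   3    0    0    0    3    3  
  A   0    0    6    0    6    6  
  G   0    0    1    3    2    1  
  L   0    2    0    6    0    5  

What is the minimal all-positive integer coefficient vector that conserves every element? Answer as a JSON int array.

Coefficients: [5, 2, 5, 1, 3, 2]

B: 5·0+2·3+5·2+1·6 = 22 | 3·6+2·2 = 22
Z: 5·3+2·0+5·0+1·0 = 15 | 3·3+2·3 = 15
A: 5·0+2·0+5·6+1·0 = 30 | 3·6+2·6 = 30
G: 5·0+2·0+5·1+1·3 = 8 | 3·2+2·1 = 8
L: 5·0+2·2+5·0+1·6 = 10 | 3·0+2·5 = 10
gcd(5,2,5,1,3,2) = 1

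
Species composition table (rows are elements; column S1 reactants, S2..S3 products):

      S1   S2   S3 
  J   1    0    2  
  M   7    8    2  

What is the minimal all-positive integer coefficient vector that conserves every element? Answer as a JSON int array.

J: 4·1 = 4 | 3·0+2·2 = 4
M: 4·7 = 28 | 3·8+2·2 = 28
gcd(4,3,2) = 1

Coefficients: [4, 3, 2]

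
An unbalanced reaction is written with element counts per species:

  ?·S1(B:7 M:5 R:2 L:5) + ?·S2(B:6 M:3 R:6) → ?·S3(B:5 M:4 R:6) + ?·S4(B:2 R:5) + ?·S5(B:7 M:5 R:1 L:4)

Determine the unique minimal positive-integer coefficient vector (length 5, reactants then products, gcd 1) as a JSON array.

Coefficients: [4, 3, 1, 3, 5]

B: 4·7+3·6 = 46 | 1·5+3·2+5·7 = 46
M: 4·5+3·3 = 29 | 1·4+3·0+5·5 = 29
R: 4·2+3·6 = 26 | 1·6+3·5+5·1 = 26
L: 4·5+3·0 = 20 | 1·0+3·0+5·4 = 20
gcd(4,3,1,3,5) = 1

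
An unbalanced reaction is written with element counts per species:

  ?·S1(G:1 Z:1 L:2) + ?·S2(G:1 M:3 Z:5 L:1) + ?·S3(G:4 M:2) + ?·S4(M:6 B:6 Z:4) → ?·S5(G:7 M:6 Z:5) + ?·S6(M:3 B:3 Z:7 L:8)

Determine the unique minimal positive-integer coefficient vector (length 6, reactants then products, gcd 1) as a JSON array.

G: 5·1+6·1+6·4+1·0 = 35 | 5·7+2·0 = 35
M: 5·0+6·3+6·2+1·6 = 36 | 5·6+2·3 = 36
B: 5·0+6·0+6·0+1·6 = 6 | 5·0+2·3 = 6
Z: 5·1+6·5+6·0+1·4 = 39 | 5·5+2·7 = 39
L: 5·2+6·1+6·0+1·0 = 16 | 5·0+2·8 = 16
gcd(5,6,6,1,5,2) = 1

Coefficients: [5, 6, 6, 1, 5, 2]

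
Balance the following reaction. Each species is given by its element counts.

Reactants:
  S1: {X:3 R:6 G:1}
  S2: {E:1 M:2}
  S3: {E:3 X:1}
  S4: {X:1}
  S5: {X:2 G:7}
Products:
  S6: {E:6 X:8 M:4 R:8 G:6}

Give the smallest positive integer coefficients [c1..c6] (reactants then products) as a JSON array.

Coefficients: [4, 6, 4, 4, 2, 3]

E: 4·0+6·1+4·3+4·0+2·0 = 18 | 3·6 = 18
X: 4·3+6·0+4·1+4·1+2·2 = 24 | 3·8 = 24
M: 4·0+6·2+4·0+4·0+2·0 = 12 | 3·4 = 12
R: 4·6+6·0+4·0+4·0+2·0 = 24 | 3·8 = 24
G: 4·1+6·0+4·0+4·0+2·7 = 18 | 3·6 = 18
gcd(4,6,4,4,2,3) = 1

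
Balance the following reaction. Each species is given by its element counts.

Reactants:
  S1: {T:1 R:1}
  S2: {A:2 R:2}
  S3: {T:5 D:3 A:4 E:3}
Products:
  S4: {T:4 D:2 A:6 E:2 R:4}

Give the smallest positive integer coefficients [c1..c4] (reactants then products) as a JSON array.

Coefficients: [2, 5, 2, 3]

T: 2·1+5·0+2·5 = 12 | 3·4 = 12
D: 2·0+5·0+2·3 = 6 | 3·2 = 6
A: 2·0+5·2+2·4 = 18 | 3·6 = 18
E: 2·0+5·0+2·3 = 6 | 3·2 = 6
R: 2·1+5·2+2·0 = 12 | 3·4 = 12
gcd(2,5,2,3) = 1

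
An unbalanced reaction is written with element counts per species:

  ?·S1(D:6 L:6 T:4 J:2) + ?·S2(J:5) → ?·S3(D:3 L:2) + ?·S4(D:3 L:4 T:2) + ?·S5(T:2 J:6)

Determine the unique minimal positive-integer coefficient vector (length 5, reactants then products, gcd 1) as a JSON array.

Coefficients: [5, 4, 5, 5, 5]

D: 5·6+4·0 = 30 | 5·3+5·3+5·0 = 30
L: 5·6+4·0 = 30 | 5·2+5·4+5·0 = 30
T: 5·4+4·0 = 20 | 5·0+5·2+5·2 = 20
J: 5·2+4·5 = 30 | 5·0+5·0+5·6 = 30
gcd(5,4,5,5,5) = 1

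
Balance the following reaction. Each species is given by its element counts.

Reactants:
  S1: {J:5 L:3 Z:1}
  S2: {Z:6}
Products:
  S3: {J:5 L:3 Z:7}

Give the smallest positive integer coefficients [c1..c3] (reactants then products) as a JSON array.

J: 1·5+1·0 = 5 | 1·5 = 5
L: 1·3+1·0 = 3 | 1·3 = 3
Z: 1·1+1·6 = 7 | 1·7 = 7
gcd(1,1,1) = 1

Coefficients: [1, 1, 1]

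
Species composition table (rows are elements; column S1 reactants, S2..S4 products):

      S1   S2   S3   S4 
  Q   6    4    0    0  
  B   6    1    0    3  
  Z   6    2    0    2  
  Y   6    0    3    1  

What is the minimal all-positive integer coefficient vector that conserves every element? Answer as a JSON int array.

Coefficients: [2, 3, 3, 3]

Q: 2·6 = 12 | 3·4+3·0+3·0 = 12
B: 2·6 = 12 | 3·1+3·0+3·3 = 12
Z: 2·6 = 12 | 3·2+3·0+3·2 = 12
Y: 2·6 = 12 | 3·0+3·3+3·1 = 12
gcd(2,3,3,3) = 1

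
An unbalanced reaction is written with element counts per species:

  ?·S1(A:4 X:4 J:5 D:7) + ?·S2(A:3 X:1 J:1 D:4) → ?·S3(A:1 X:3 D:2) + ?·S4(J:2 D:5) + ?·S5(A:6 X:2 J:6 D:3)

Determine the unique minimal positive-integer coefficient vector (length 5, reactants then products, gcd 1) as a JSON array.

A: 5·4+1·3 = 23 | 5·1+4·0+3·6 = 23
X: 5·4+1·1 = 21 | 5·3+4·0+3·2 = 21
J: 5·5+1·1 = 26 | 5·0+4·2+3·6 = 26
D: 5·7+1·4 = 39 | 5·2+4·5+3·3 = 39
gcd(5,1,5,4,3) = 1

Coefficients: [5, 1, 5, 4, 3]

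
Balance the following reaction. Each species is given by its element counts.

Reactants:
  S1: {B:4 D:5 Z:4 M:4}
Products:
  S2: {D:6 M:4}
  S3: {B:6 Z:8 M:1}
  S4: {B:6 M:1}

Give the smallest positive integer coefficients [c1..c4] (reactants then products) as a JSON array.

B: 6·4 = 24 | 5·0+3·6+1·6 = 24
D: 6·5 = 30 | 5·6+3·0+1·0 = 30
Z: 6·4 = 24 | 5·0+3·8+1·0 = 24
M: 6·4 = 24 | 5·4+3·1+1·1 = 24
gcd(6,5,3,1) = 1

Coefficients: [6, 5, 3, 1]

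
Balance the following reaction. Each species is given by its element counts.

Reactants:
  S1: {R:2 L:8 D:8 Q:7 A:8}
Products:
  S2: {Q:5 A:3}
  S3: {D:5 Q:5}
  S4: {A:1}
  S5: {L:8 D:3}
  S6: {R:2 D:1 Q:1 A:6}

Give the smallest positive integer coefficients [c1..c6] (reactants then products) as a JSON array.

R: 5·2 = 10 | 2·0+4·0+4·0+5·0+5·2 = 10
L: 5·8 = 40 | 2·0+4·0+4·0+5·8+5·0 = 40
D: 5·8 = 40 | 2·0+4·5+4·0+5·3+5·1 = 40
Q: 5·7 = 35 | 2·5+4·5+4·0+5·0+5·1 = 35
A: 5·8 = 40 | 2·3+4·0+4·1+5·0+5·6 = 40
gcd(5,2,4,4,5,5) = 1

Coefficients: [5, 2, 4, 4, 5, 5]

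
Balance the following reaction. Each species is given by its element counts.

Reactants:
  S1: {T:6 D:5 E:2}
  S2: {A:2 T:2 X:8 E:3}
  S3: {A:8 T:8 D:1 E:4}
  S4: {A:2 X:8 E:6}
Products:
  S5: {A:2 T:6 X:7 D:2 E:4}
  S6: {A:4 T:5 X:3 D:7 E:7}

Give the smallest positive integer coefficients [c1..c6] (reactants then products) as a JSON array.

A: 5·0+4·2+1·8+2·2 = 20 | 6·2+2·4 = 20
T: 5·6+4·2+1·8+2·0 = 46 | 6·6+2·5 = 46
X: 5·0+4·8+1·0+2·8 = 48 | 6·7+2·3 = 48
D: 5·5+4·0+1·1+2·0 = 26 | 6·2+2·7 = 26
E: 5·2+4·3+1·4+2·6 = 38 | 6·4+2·7 = 38
gcd(5,4,1,2,6,2) = 1

Coefficients: [5, 4, 1, 2, 6, 2]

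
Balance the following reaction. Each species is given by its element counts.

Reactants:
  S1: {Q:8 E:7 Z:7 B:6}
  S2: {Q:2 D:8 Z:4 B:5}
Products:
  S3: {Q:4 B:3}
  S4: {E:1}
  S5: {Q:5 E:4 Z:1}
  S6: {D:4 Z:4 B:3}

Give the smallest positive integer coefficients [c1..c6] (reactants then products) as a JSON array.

Coefficients: [2, 3, 3, 6, 2, 6]

Q: 2·8+3·2 = 22 | 3·4+6·0+2·5+6·0 = 22
D: 2·0+3·8 = 24 | 3·0+6·0+2·0+6·4 = 24
E: 2·7+3·0 = 14 | 3·0+6·1+2·4+6·0 = 14
Z: 2·7+3·4 = 26 | 3·0+6·0+2·1+6·4 = 26
B: 2·6+3·5 = 27 | 3·3+6·0+2·0+6·3 = 27
gcd(2,3,3,6,2,6) = 1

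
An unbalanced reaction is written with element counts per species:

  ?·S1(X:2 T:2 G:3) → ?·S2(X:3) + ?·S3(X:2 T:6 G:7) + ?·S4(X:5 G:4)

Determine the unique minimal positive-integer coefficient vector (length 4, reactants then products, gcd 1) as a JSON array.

X: 6·2 = 12 | 1·3+2·2+1·5 = 12
T: 6·2 = 12 | 1·0+2·6+1·0 = 12
G: 6·3 = 18 | 1·0+2·7+1·4 = 18
gcd(6,1,2,1) = 1

Coefficients: [6, 1, 2, 1]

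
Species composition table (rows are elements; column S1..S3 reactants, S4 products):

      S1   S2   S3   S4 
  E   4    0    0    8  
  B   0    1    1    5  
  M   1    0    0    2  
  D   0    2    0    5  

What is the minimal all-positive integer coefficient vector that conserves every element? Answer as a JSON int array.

Coefficients: [4, 5, 5, 2]

E: 4·4+5·0+5·0 = 16 | 2·8 = 16
B: 4·0+5·1+5·1 = 10 | 2·5 = 10
M: 4·1+5·0+5·0 = 4 | 2·2 = 4
D: 4·0+5·2+5·0 = 10 | 2·5 = 10
gcd(4,5,5,2) = 1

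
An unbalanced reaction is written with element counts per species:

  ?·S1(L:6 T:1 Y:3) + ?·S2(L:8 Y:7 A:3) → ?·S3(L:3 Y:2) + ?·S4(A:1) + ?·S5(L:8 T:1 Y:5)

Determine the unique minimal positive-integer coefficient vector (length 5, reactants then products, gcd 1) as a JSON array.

L: 5·6+2·8 = 46 | 2·3+6·0+5·8 = 46
T: 5·1+2·0 = 5 | 2·0+6·0+5·1 = 5
Y: 5·3+2·7 = 29 | 2·2+6·0+5·5 = 29
A: 5·0+2·3 = 6 | 2·0+6·1+5·0 = 6
gcd(5,2,2,6,5) = 1

Coefficients: [5, 2, 2, 6, 5]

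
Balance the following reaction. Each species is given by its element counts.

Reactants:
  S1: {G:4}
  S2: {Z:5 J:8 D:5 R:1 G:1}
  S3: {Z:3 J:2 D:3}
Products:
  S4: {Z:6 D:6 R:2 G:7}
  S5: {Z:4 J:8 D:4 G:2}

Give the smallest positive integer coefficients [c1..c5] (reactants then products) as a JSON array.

Z: 5·0+4·5+4·3 = 32 | 2·6+5·4 = 32
J: 5·0+4·8+4·2 = 40 | 2·0+5·8 = 40
D: 5·0+4·5+4·3 = 32 | 2·6+5·4 = 32
R: 5·0+4·1+4·0 = 4 | 2·2+5·0 = 4
G: 5·4+4·1+4·0 = 24 | 2·7+5·2 = 24
gcd(5,4,4,2,5) = 1

Coefficients: [5, 4, 4, 2, 5]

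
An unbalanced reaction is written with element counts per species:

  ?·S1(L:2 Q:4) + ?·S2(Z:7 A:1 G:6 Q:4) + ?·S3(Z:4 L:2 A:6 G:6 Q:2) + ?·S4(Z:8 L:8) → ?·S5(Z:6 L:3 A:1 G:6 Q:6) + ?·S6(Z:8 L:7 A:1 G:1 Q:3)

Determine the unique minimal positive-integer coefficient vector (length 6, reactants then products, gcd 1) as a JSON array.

Coefficients: [6, 4, 1, 5, 4, 6]

Z: 6·0+4·7+1·4+5·8 = 72 | 4·6+6·8 = 72
L: 6·2+4·0+1·2+5·8 = 54 | 4·3+6·7 = 54
A: 6·0+4·1+1·6+5·0 = 10 | 4·1+6·1 = 10
G: 6·0+4·6+1·6+5·0 = 30 | 4·6+6·1 = 30
Q: 6·4+4·4+1·2+5·0 = 42 | 4·6+6·3 = 42
gcd(6,4,1,5,4,6) = 1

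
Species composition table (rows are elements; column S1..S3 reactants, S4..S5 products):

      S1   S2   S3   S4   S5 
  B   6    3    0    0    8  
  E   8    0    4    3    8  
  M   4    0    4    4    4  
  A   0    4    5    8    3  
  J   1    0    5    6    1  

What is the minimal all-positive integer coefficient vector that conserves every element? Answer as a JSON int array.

B: 2·6+4·3+5·0 = 24 | 4·0+3·8 = 24
E: 2·8+4·0+5·4 = 36 | 4·3+3·8 = 36
M: 2·4+4·0+5·4 = 28 | 4·4+3·4 = 28
A: 2·0+4·4+5·5 = 41 | 4·8+3·3 = 41
J: 2·1+4·0+5·5 = 27 | 4·6+3·1 = 27
gcd(2,4,5,4,3) = 1

Coefficients: [2, 4, 5, 4, 3]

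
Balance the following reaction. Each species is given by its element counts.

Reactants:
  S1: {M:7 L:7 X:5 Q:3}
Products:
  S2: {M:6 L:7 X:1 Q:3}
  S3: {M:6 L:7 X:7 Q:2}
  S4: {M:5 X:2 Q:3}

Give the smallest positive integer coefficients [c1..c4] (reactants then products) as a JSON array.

M: 5·7 = 35 | 2·6+3·6+1·5 = 35
L: 5·7 = 35 | 2·7+3·7+1·0 = 35
X: 5·5 = 25 | 2·1+3·7+1·2 = 25
Q: 5·3 = 15 | 2·3+3·2+1·3 = 15
gcd(5,2,3,1) = 1

Coefficients: [5, 2, 3, 1]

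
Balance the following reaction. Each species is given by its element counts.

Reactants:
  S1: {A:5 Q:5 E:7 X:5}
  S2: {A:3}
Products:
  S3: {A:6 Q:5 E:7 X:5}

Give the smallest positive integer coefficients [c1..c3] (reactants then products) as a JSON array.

Coefficients: [3, 1, 3]

A: 3·5+1·3 = 18 | 3·6 = 18
Q: 3·5+1·0 = 15 | 3·5 = 15
E: 3·7+1·0 = 21 | 3·7 = 21
X: 3·5+1·0 = 15 | 3·5 = 15
gcd(3,1,3) = 1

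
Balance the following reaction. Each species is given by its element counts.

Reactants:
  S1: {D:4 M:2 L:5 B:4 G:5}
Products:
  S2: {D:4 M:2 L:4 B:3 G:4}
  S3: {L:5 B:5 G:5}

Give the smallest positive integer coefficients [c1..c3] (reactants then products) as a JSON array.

Coefficients: [5, 5, 1]

D: 5·4 = 20 | 5·4+1·0 = 20
M: 5·2 = 10 | 5·2+1·0 = 10
L: 5·5 = 25 | 5·4+1·5 = 25
B: 5·4 = 20 | 5·3+1·5 = 20
G: 5·5 = 25 | 5·4+1·5 = 25
gcd(5,5,1) = 1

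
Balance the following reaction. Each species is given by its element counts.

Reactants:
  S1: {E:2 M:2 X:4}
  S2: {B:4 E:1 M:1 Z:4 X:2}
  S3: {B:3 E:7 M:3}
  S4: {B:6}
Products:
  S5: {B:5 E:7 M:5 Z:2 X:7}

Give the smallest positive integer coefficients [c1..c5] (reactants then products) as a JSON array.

B: 6·0+2·4+2·3+1·6 = 20 | 4·5 = 20
E: 6·2+2·1+2·7+1·0 = 28 | 4·7 = 28
M: 6·2+2·1+2·3+1·0 = 20 | 4·5 = 20
Z: 6·0+2·4+2·0+1·0 = 8 | 4·2 = 8
X: 6·4+2·2+2·0+1·0 = 28 | 4·7 = 28
gcd(6,2,2,1,4) = 1

Coefficients: [6, 2, 2, 1, 4]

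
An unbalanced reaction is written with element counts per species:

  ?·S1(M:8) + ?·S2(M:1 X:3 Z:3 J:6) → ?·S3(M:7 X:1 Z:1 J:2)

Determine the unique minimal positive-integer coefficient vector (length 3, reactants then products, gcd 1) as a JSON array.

M: 5·8+2·1 = 42 | 6·7 = 42
X: 5·0+2·3 = 6 | 6·1 = 6
Z: 5·0+2·3 = 6 | 6·1 = 6
J: 5·0+2·6 = 12 | 6·2 = 12
gcd(5,2,6) = 1

Coefficients: [5, 2, 6]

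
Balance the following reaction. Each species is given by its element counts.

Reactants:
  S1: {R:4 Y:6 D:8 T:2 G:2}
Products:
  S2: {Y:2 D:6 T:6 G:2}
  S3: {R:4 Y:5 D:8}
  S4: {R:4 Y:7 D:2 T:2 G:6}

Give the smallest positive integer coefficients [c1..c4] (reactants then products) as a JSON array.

R: 4·4 = 16 | 1·0+3·4+1·4 = 16
Y: 4·6 = 24 | 1·2+3·5+1·7 = 24
D: 4·8 = 32 | 1·6+3·8+1·2 = 32
T: 4·2 = 8 | 1·6+3·0+1·2 = 8
G: 4·2 = 8 | 1·2+3·0+1·6 = 8
gcd(4,1,3,1) = 1

Coefficients: [4, 1, 3, 1]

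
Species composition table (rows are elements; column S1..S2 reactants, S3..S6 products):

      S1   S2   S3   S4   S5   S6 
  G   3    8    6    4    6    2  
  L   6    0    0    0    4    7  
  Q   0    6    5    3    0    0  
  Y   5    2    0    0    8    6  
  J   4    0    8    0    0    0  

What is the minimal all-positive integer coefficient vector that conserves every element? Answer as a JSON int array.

Coefficients: [6, 5, 3, 5, 2, 4]

G: 6·3+5·8 = 58 | 3·6+5·4+2·6+4·2 = 58
L: 6·6+5·0 = 36 | 3·0+5·0+2·4+4·7 = 36
Q: 6·0+5·6 = 30 | 3·5+5·3+2·0+4·0 = 30
Y: 6·5+5·2 = 40 | 3·0+5·0+2·8+4·6 = 40
J: 6·4+5·0 = 24 | 3·8+5·0+2·0+4·0 = 24
gcd(6,5,3,5,2,4) = 1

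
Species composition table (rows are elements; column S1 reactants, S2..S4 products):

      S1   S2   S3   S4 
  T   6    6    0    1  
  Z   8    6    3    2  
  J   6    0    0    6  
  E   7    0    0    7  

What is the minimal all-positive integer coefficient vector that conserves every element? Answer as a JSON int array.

T: 6·6 = 36 | 5·6+2·0+6·1 = 36
Z: 6·8 = 48 | 5·6+2·3+6·2 = 48
J: 6·6 = 36 | 5·0+2·0+6·6 = 36
E: 6·7 = 42 | 5·0+2·0+6·7 = 42
gcd(6,5,2,6) = 1

Coefficients: [6, 5, 2, 6]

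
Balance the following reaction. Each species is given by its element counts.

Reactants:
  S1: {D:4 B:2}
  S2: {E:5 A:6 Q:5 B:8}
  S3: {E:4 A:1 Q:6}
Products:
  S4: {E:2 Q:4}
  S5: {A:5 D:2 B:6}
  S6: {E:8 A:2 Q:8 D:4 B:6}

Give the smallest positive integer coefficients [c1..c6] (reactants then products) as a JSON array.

Coefficients: [5, 4, 2, 2, 4, 3]

E: 5·0+4·5+2·4 = 28 | 2·2+4·0+3·8 = 28
A: 5·0+4·6+2·1 = 26 | 2·0+4·5+3·2 = 26
Q: 5·0+4·5+2·6 = 32 | 2·4+4·0+3·8 = 32
D: 5·4+4·0+2·0 = 20 | 2·0+4·2+3·4 = 20
B: 5·2+4·8+2·0 = 42 | 2·0+4·6+3·6 = 42
gcd(5,4,2,2,4,3) = 1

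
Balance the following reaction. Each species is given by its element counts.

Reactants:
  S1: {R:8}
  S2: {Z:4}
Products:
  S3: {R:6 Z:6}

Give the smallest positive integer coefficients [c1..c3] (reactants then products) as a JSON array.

Coefficients: [3, 6, 4]

R: 3·8+6·0 = 24 | 4·6 = 24
Z: 3·0+6·4 = 24 | 4·6 = 24
gcd(3,6,4) = 1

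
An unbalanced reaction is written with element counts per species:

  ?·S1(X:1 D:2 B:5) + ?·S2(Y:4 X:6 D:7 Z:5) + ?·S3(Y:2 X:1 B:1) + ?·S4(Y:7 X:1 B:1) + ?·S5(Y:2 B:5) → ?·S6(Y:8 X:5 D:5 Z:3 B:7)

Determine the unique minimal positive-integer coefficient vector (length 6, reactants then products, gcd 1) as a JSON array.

Y: 2·0+3·4+3·2+2·7+4·2 = 40 | 5·8 = 40
X: 2·1+3·6+3·1+2·1+4·0 = 25 | 5·5 = 25
D: 2·2+3·7+3·0+2·0+4·0 = 25 | 5·5 = 25
Z: 2·0+3·5+3·0+2·0+4·0 = 15 | 5·3 = 15
B: 2·5+3·0+3·1+2·1+4·5 = 35 | 5·7 = 35
gcd(2,3,3,2,4,5) = 1

Coefficients: [2, 3, 3, 2, 4, 5]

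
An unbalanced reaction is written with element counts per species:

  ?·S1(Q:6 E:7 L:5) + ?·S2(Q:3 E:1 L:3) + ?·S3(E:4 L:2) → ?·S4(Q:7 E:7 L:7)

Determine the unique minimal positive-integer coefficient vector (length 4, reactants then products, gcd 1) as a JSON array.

Coefficients: [2, 3, 1, 3]

Q: 2·6+3·3+1·0 = 21 | 3·7 = 21
E: 2·7+3·1+1·4 = 21 | 3·7 = 21
L: 2·5+3·3+1·2 = 21 | 3·7 = 21
gcd(2,3,1,3) = 1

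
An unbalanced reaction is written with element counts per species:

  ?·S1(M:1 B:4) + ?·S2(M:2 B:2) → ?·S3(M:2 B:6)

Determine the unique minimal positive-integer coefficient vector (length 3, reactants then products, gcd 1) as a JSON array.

M: 4·1+1·2 = 6 | 3·2 = 6
B: 4·4+1·2 = 18 | 3·6 = 18
gcd(4,1,3) = 1

Coefficients: [4, 1, 3]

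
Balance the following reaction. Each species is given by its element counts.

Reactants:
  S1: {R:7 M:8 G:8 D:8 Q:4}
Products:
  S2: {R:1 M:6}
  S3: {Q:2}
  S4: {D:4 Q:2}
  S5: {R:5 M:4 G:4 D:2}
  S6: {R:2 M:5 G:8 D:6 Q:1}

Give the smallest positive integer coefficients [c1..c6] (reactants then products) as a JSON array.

R: 5·7 = 35 | 1·1+5·0+4·0+6·5+2·2 = 35
M: 5·8 = 40 | 1·6+5·0+4·0+6·4+2·5 = 40
G: 5·8 = 40 | 1·0+5·0+4·0+6·4+2·8 = 40
D: 5·8 = 40 | 1·0+5·0+4·4+6·2+2·6 = 40
Q: 5·4 = 20 | 1·0+5·2+4·2+6·0+2·1 = 20
gcd(5,1,5,4,6,2) = 1

Coefficients: [5, 1, 5, 4, 6, 2]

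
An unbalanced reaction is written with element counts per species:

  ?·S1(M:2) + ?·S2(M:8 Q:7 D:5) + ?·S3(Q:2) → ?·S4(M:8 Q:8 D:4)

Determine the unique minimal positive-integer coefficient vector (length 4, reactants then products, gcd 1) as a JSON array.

M: 4·2+4·8+6·0 = 40 | 5·8 = 40
Q: 4·0+4·7+6·2 = 40 | 5·8 = 40
D: 4·0+4·5+6·0 = 20 | 5·4 = 20
gcd(4,4,6,5) = 1

Coefficients: [4, 4, 6, 5]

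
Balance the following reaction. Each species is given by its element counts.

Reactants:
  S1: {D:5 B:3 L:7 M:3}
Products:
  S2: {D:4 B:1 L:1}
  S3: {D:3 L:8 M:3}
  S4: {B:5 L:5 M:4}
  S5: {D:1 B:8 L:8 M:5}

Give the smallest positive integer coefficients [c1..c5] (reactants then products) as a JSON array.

Coefficients: [6, 5, 3, 1, 1]

D: 6·5 = 30 | 5·4+3·3+1·0+1·1 = 30
B: 6·3 = 18 | 5·1+3·0+1·5+1·8 = 18
L: 6·7 = 42 | 5·1+3·8+1·5+1·8 = 42
M: 6·3 = 18 | 5·0+3·3+1·4+1·5 = 18
gcd(6,5,3,1,1) = 1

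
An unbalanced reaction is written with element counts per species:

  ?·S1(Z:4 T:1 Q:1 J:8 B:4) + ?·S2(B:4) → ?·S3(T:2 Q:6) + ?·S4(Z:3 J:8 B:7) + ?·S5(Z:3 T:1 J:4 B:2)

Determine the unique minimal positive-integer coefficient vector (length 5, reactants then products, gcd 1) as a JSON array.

Z: 6·4+3·0 = 24 | 1·0+4·3+4·3 = 24
T: 6·1+3·0 = 6 | 1·2+4·0+4·1 = 6
Q: 6·1+3·0 = 6 | 1·6+4·0+4·0 = 6
J: 6·8+3·0 = 48 | 1·0+4·8+4·4 = 48
B: 6·4+3·4 = 36 | 1·0+4·7+4·2 = 36
gcd(6,3,1,4,4) = 1

Coefficients: [6, 3, 1, 4, 4]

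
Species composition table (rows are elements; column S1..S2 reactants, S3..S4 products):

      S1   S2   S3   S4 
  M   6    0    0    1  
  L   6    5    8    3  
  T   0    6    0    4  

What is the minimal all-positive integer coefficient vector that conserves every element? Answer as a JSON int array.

M: 1·6+4·0 = 6 | 1·0+6·1 = 6
L: 1·6+4·5 = 26 | 1·8+6·3 = 26
T: 1·0+4·6 = 24 | 1·0+6·4 = 24
gcd(1,4,1,6) = 1

Coefficients: [1, 4, 1, 6]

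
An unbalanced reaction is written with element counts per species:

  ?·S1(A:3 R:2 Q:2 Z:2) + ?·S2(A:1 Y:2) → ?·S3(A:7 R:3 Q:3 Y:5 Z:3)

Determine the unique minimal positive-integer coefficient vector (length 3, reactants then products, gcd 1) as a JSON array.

A: 3·3+5·1 = 14 | 2·7 = 14
R: 3·2+5·0 = 6 | 2·3 = 6
Q: 3·2+5·0 = 6 | 2·3 = 6
Y: 3·0+5·2 = 10 | 2·5 = 10
Z: 3·2+5·0 = 6 | 2·3 = 6
gcd(3,5,2) = 1

Coefficients: [3, 5, 2]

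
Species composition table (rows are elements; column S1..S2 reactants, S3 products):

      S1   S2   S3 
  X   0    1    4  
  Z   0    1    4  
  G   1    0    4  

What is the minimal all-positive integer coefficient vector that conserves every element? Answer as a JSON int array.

X: 4·0+4·1 = 4 | 1·4 = 4
Z: 4·0+4·1 = 4 | 1·4 = 4
G: 4·1+4·0 = 4 | 1·4 = 4
gcd(4,4,1) = 1

Coefficients: [4, 4, 1]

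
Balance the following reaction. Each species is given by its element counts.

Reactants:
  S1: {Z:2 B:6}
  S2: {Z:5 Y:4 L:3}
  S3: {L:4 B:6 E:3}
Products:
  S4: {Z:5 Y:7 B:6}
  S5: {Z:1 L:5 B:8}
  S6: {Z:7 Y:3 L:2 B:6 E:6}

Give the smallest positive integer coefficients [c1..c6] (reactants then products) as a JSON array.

Coefficients: [6, 4, 6, 1, 6, 3]

Z: 6·2+4·5+6·0 = 32 | 1·5+6·1+3·7 = 32
Y: 6·0+4·4+6·0 = 16 | 1·7+6·0+3·3 = 16
L: 6·0+4·3+6·4 = 36 | 1·0+6·5+3·2 = 36
B: 6·6+4·0+6·6 = 72 | 1·6+6·8+3·6 = 72
E: 6·0+4·0+6·3 = 18 | 1·0+6·0+3·6 = 18
gcd(6,4,6,1,6,3) = 1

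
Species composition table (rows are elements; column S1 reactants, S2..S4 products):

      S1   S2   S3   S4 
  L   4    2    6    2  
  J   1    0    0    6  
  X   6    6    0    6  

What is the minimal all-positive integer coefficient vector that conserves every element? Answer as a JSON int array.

L: 6·4 = 24 | 5·2+2·6+1·2 = 24
J: 6·1 = 6 | 5·0+2·0+1·6 = 6
X: 6·6 = 36 | 5·6+2·0+1·6 = 36
gcd(6,5,2,1) = 1

Coefficients: [6, 5, 2, 1]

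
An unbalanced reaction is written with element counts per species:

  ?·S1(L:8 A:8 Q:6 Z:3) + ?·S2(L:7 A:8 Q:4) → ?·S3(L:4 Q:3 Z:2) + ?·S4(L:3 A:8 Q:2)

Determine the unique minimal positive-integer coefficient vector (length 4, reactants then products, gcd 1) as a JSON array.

L: 4·8+1·7 = 39 | 6·4+5·3 = 39
A: 4·8+1·8 = 40 | 6·0+5·8 = 40
Q: 4·6+1·4 = 28 | 6·3+5·2 = 28
Z: 4·3+1·0 = 12 | 6·2+5·0 = 12
gcd(4,1,6,5) = 1

Coefficients: [4, 1, 6, 5]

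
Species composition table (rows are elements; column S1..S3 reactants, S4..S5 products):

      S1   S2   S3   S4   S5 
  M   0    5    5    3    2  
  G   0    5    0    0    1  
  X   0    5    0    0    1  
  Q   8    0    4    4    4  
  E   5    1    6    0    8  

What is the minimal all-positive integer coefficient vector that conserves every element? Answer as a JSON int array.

M: 3·0+1·5+4·5 = 25 | 5·3+5·2 = 25
G: 3·0+1·5+4·0 = 5 | 5·0+5·1 = 5
X: 3·0+1·5+4·0 = 5 | 5·0+5·1 = 5
Q: 3·8+1·0+4·4 = 40 | 5·4+5·4 = 40
E: 3·5+1·1+4·6 = 40 | 5·0+5·8 = 40
gcd(3,1,4,5,5) = 1

Coefficients: [3, 1, 4, 5, 5]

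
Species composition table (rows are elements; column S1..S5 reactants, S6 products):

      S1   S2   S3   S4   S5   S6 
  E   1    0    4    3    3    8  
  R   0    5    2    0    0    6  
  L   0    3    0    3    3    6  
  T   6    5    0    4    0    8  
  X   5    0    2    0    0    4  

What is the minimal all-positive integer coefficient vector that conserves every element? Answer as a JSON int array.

Coefficients: [2, 4, 5, 2, 4, 5]

E: 2·1+4·0+5·4+2·3+4·3 = 40 | 5·8 = 40
R: 2·0+4·5+5·2+2·0+4·0 = 30 | 5·6 = 30
L: 2·0+4·3+5·0+2·3+4·3 = 30 | 5·6 = 30
T: 2·6+4·5+5·0+2·4+4·0 = 40 | 5·8 = 40
X: 2·5+4·0+5·2+2·0+4·0 = 20 | 5·4 = 20
gcd(2,4,5,2,4,5) = 1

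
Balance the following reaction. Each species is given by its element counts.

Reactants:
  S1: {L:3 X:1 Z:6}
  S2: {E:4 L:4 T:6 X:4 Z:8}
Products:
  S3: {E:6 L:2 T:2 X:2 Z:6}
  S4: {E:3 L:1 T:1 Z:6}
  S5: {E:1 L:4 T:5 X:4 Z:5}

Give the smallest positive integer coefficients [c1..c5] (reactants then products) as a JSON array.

E: 2·0+6·4 = 24 | 1·6+4·3+6·1 = 24
L: 2·3+6·4 = 30 | 1·2+4·1+6·4 = 30
T: 2·0+6·6 = 36 | 1·2+4·1+6·5 = 36
X: 2·1+6·4 = 26 | 1·2+4·0+6·4 = 26
Z: 2·6+6·8 = 60 | 1·6+4·6+6·5 = 60
gcd(2,6,1,4,6) = 1

Coefficients: [2, 6, 1, 4, 6]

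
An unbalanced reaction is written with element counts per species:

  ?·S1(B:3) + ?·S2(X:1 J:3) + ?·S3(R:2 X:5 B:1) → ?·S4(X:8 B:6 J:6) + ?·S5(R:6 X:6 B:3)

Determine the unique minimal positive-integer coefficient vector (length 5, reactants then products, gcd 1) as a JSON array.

R: 6·0+6·0+6·2 = 12 | 3·0+2·6 = 12
X: 6·0+6·1+6·5 = 36 | 3·8+2·6 = 36
B: 6·3+6·0+6·1 = 24 | 3·6+2·3 = 24
J: 6·0+6·3+6·0 = 18 | 3·6+2·0 = 18
gcd(6,6,6,3,2) = 1

Coefficients: [6, 6, 6, 3, 2]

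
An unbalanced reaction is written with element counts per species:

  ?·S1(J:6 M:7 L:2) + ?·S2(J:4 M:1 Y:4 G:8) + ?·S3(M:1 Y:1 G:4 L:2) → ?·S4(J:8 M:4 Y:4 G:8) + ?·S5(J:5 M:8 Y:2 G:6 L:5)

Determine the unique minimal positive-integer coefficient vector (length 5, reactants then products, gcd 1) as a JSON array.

J: 6·6+6·4+4·0 = 60 | 5·8+4·5 = 60
M: 6·7+6·1+4·1 = 52 | 5·4+4·8 = 52
Y: 6·0+6·4+4·1 = 28 | 5·4+4·2 = 28
G: 6·0+6·8+4·4 = 64 | 5·8+4·6 = 64
L: 6·2+6·0+4·2 = 20 | 5·0+4·5 = 20
gcd(6,6,4,5,4) = 1

Coefficients: [6, 6, 4, 5, 4]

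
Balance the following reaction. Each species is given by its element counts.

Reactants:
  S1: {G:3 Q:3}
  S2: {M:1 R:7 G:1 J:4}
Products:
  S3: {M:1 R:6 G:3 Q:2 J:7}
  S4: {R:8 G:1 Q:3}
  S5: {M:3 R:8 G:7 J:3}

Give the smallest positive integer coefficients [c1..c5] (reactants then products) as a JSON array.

Coefficients: [4, 6, 3, 2, 1]

M: 4·0+6·1 = 6 | 3·1+2·0+1·3 = 6
R: 4·0+6·7 = 42 | 3·6+2·8+1·8 = 42
G: 4·3+6·1 = 18 | 3·3+2·1+1·7 = 18
Q: 4·3+6·0 = 12 | 3·2+2·3+1·0 = 12
J: 4·0+6·4 = 24 | 3·7+2·0+1·3 = 24
gcd(4,6,3,2,1) = 1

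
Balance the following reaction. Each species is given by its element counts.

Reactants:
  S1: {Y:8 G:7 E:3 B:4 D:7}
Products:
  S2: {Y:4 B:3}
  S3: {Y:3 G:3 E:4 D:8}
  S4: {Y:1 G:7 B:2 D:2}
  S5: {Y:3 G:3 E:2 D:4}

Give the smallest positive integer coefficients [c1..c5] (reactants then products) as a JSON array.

Coefficients: [6, 6, 2, 3, 5]

Y: 6·8 = 48 | 6·4+2·3+3·1+5·3 = 48
G: 6·7 = 42 | 6·0+2·3+3·7+5·3 = 42
E: 6·3 = 18 | 6·0+2·4+3·0+5·2 = 18
B: 6·4 = 24 | 6·3+2·0+3·2+5·0 = 24
D: 6·7 = 42 | 6·0+2·8+3·2+5·4 = 42
gcd(6,6,2,3,5) = 1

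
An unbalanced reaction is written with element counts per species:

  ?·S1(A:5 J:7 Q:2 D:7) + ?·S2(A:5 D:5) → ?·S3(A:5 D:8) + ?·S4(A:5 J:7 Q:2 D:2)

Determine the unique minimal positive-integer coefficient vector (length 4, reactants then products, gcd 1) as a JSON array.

A: 3·5+5·5 = 40 | 5·5+3·5 = 40
J: 3·7+5·0 = 21 | 5·0+3·7 = 21
Q: 3·2+5·0 = 6 | 5·0+3·2 = 6
D: 3·7+5·5 = 46 | 5·8+3·2 = 46
gcd(3,5,5,3) = 1

Coefficients: [3, 5, 5, 3]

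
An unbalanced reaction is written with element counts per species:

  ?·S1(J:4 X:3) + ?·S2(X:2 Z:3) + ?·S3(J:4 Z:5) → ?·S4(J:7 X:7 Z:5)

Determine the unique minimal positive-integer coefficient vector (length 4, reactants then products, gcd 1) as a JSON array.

Coefficients: [6, 5, 1, 4]

J: 6·4+5·0+1·4 = 28 | 4·7 = 28
X: 6·3+5·2+1·0 = 28 | 4·7 = 28
Z: 6·0+5·3+1·5 = 20 | 4·5 = 20
gcd(6,5,1,4) = 1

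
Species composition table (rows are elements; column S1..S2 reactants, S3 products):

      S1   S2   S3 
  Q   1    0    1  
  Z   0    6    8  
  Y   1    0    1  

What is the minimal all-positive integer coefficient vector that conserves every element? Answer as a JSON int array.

Q: 3·1+4·0 = 3 | 3·1 = 3
Z: 3·0+4·6 = 24 | 3·8 = 24
Y: 3·1+4·0 = 3 | 3·1 = 3
gcd(3,4,3) = 1

Coefficients: [3, 4, 3]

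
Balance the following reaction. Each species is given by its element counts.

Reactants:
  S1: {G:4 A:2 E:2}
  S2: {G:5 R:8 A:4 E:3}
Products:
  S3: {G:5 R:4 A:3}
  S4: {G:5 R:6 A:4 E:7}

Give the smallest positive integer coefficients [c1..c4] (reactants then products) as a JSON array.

G: 5·4+6·5 = 50 | 6·5+4·5 = 50
R: 5·0+6·8 = 48 | 6·4+4·6 = 48
A: 5·2+6·4 = 34 | 6·3+4·4 = 34
E: 5·2+6·3 = 28 | 6·0+4·7 = 28
gcd(5,6,6,4) = 1

Coefficients: [5, 6, 6, 4]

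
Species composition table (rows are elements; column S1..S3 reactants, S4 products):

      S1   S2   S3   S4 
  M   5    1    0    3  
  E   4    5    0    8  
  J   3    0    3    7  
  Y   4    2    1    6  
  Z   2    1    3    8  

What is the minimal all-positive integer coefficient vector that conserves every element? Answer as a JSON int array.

M: 1·5+4·1+6·0 = 9 | 3·3 = 9
E: 1·4+4·5+6·0 = 24 | 3·8 = 24
J: 1·3+4·0+6·3 = 21 | 3·7 = 21
Y: 1·4+4·2+6·1 = 18 | 3·6 = 18
Z: 1·2+4·1+6·3 = 24 | 3·8 = 24
gcd(1,4,6,3) = 1

Coefficients: [1, 4, 6, 3]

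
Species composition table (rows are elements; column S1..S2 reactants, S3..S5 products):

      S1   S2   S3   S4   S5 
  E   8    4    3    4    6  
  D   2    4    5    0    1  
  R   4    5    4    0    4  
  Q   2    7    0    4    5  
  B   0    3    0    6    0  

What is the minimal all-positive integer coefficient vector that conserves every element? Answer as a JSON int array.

E: 5·8+4·4 = 56 | 4·3+2·4+6·6 = 56
D: 5·2+4·4 = 26 | 4·5+2·0+6·1 = 26
R: 5·4+4·5 = 40 | 4·4+2·0+6·4 = 40
Q: 5·2+4·7 = 38 | 4·0+2·4+6·5 = 38
B: 5·0+4·3 = 12 | 4·0+2·6+6·0 = 12
gcd(5,4,4,2,6) = 1

Coefficients: [5, 4, 4, 2, 6]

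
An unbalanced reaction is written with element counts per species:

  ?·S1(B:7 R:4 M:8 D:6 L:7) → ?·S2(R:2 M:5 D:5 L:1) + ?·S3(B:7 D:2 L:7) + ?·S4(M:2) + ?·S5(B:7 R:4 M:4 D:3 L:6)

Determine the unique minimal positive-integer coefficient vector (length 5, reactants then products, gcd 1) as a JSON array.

B: 3·7 = 21 | 2·0+1·7+3·0+2·7 = 21
R: 3·4 = 12 | 2·2+1·0+3·0+2·4 = 12
M: 3·8 = 24 | 2·5+1·0+3·2+2·4 = 24
D: 3·6 = 18 | 2·5+1·2+3·0+2·3 = 18
L: 3·7 = 21 | 2·1+1·7+3·0+2·6 = 21
gcd(3,2,1,3,2) = 1

Coefficients: [3, 2, 1, 3, 2]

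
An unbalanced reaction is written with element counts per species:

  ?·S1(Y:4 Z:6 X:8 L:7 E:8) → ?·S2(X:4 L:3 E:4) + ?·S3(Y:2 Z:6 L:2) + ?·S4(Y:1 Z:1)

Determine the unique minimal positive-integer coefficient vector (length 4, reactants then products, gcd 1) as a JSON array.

Y: 2·4 = 8 | 4·0+1·2+6·1 = 8
Z: 2·6 = 12 | 4·0+1·6+6·1 = 12
X: 2·8 = 16 | 4·4+1·0+6·0 = 16
L: 2·7 = 14 | 4·3+1·2+6·0 = 14
E: 2·8 = 16 | 4·4+1·0+6·0 = 16
gcd(2,4,1,6) = 1

Coefficients: [2, 4, 1, 6]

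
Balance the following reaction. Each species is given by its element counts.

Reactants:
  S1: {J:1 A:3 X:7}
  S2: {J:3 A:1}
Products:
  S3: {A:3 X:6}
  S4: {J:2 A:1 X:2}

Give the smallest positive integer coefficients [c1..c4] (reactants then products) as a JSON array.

Coefficients: [4, 2, 3, 5]

J: 4·1+2·3 = 10 | 3·0+5·2 = 10
A: 4·3+2·1 = 14 | 3·3+5·1 = 14
X: 4·7+2·0 = 28 | 3·6+5·2 = 28
gcd(4,2,3,5) = 1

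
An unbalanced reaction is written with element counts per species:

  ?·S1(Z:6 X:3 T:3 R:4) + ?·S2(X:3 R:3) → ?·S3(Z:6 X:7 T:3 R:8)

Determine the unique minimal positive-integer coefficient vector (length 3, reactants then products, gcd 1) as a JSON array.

Z: 3·6+4·0 = 18 | 3·6 = 18
X: 3·3+4·3 = 21 | 3·7 = 21
T: 3·3+4·0 = 9 | 3·3 = 9
R: 3·4+4·3 = 24 | 3·8 = 24
gcd(3,4,3) = 1

Coefficients: [3, 4, 3]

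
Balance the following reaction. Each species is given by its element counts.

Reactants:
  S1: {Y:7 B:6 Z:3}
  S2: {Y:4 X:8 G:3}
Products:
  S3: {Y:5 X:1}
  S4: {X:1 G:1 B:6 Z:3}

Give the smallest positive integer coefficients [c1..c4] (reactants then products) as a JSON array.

Coefficients: [3, 1, 5, 3]

Y: 3·7+1·4 = 25 | 5·5+3·0 = 25
X: 3·0+1·8 = 8 | 5·1+3·1 = 8
G: 3·0+1·3 = 3 | 5·0+3·1 = 3
B: 3·6+1·0 = 18 | 5·0+3·6 = 18
Z: 3·3+1·0 = 9 | 5·0+3·3 = 9
gcd(3,1,5,3) = 1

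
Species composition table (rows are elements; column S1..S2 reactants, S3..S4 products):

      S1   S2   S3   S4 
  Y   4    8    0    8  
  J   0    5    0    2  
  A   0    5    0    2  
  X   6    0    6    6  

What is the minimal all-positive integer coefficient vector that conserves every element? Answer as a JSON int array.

Coefficients: [6, 2, 1, 5]

Y: 6·4+2·8 = 40 | 1·0+5·8 = 40
J: 6·0+2·5 = 10 | 1·0+5·2 = 10
A: 6·0+2·5 = 10 | 1·0+5·2 = 10
X: 6·6+2·0 = 36 | 1·6+5·6 = 36
gcd(6,2,1,5) = 1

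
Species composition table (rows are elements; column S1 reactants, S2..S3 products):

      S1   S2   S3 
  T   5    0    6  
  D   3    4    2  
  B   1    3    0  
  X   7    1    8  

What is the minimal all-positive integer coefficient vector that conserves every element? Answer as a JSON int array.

Coefficients: [6, 2, 5]

T: 6·5 = 30 | 2·0+5·6 = 30
D: 6·3 = 18 | 2·4+5·2 = 18
B: 6·1 = 6 | 2·3+5·0 = 6
X: 6·7 = 42 | 2·1+5·8 = 42
gcd(6,2,5) = 1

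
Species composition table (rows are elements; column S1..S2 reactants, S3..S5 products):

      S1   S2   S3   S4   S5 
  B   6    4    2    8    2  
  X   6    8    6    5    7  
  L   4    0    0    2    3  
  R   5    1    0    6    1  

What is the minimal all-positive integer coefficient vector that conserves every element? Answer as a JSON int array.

Coefficients: [5, 3, 1, 4, 4]

B: 5·6+3·4 = 42 | 1·2+4·8+4·2 = 42
X: 5·6+3·8 = 54 | 1·6+4·5+4·7 = 54
L: 5·4+3·0 = 20 | 1·0+4·2+4·3 = 20
R: 5·5+3·1 = 28 | 1·0+4·6+4·1 = 28
gcd(5,3,1,4,4) = 1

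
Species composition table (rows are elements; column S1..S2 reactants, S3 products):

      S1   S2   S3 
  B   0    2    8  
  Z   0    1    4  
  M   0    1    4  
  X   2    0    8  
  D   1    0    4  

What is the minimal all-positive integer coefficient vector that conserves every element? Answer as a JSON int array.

B: 4·0+4·2 = 8 | 1·8 = 8
Z: 4·0+4·1 = 4 | 1·4 = 4
M: 4·0+4·1 = 4 | 1·4 = 4
X: 4·2+4·0 = 8 | 1·8 = 8
D: 4·1+4·0 = 4 | 1·4 = 4
gcd(4,4,1) = 1

Coefficients: [4, 4, 1]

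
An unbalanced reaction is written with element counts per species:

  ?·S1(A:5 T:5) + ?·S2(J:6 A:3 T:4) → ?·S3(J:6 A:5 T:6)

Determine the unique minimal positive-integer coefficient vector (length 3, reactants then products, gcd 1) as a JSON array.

J: 2·0+5·6 = 30 | 5·6 = 30
A: 2·5+5·3 = 25 | 5·5 = 25
T: 2·5+5·4 = 30 | 5·6 = 30
gcd(2,5,5) = 1

Coefficients: [2, 5, 5]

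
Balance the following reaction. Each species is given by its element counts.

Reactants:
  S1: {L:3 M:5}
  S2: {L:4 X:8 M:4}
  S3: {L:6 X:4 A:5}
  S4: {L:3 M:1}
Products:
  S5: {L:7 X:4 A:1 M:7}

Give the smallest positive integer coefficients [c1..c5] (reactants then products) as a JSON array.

L: 5·3+2·4+1·6+2·3 = 35 | 5·7 = 35
X: 5·0+2·8+1·4+2·0 = 20 | 5·4 = 20
A: 5·0+2·0+1·5+2·0 = 5 | 5·1 = 5
M: 5·5+2·4+1·0+2·1 = 35 | 5·7 = 35
gcd(5,2,1,2,5) = 1

Coefficients: [5, 2, 1, 2, 5]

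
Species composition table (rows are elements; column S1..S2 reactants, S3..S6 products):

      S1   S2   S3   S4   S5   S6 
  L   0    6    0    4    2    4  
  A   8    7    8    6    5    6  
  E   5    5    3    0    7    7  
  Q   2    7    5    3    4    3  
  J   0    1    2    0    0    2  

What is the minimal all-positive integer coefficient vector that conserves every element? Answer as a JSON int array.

Coefficients: [5, 6, 2, 5, 6, 1]

L: 5·0+6·6 = 36 | 2·0+5·4+6·2+1·4 = 36
A: 5·8+6·7 = 82 | 2·8+5·6+6·5+1·6 = 82
E: 5·5+6·5 = 55 | 2·3+5·0+6·7+1·7 = 55
Q: 5·2+6·7 = 52 | 2·5+5·3+6·4+1·3 = 52
J: 5·0+6·1 = 6 | 2·2+5·0+6·0+1·2 = 6
gcd(5,6,2,5,6,1) = 1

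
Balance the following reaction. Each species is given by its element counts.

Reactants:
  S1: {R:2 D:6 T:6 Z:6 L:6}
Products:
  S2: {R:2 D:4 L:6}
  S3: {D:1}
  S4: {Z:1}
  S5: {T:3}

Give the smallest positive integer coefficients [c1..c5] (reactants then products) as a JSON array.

R: 1·2 = 2 | 1·2+2·0+6·0+2·0 = 2
D: 1·6 = 6 | 1·4+2·1+6·0+2·0 = 6
T: 1·6 = 6 | 1·0+2·0+6·0+2·3 = 6
Z: 1·6 = 6 | 1·0+2·0+6·1+2·0 = 6
L: 1·6 = 6 | 1·6+2·0+6·0+2·0 = 6
gcd(1,1,2,6,2) = 1

Coefficients: [1, 1, 2, 6, 2]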